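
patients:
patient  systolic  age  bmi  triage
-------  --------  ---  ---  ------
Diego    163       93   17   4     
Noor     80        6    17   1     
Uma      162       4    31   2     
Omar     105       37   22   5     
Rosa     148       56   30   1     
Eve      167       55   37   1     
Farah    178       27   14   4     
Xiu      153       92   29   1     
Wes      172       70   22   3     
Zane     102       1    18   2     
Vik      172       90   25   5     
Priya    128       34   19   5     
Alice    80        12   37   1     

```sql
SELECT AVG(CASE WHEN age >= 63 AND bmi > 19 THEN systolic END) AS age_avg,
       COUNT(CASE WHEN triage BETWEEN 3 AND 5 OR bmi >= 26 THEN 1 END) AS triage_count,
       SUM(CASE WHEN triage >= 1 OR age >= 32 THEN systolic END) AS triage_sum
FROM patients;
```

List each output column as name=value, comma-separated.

[age_avg: age >= 63 AND bmi > 19]
patient=Diego: ✗
patient=Noor: ✗
patient=Uma: ✗
patient=Omar: ✗
patient=Rosa: ✗
patient=Eve: ✗
patient=Farah: ✗
patient=Xiu: ✓ → 153
patient=Wes: ✓ → 172
patient=Zane: ✗
patient=Vik: ✓ → 172
patient=Priya: ✗
patient=Alice: ✗
age_avg = (153 + 172 + 172) / 3 = 165.6666666667
—
[triage_count: triage BETWEEN 3 AND 5 OR bmi >= 26]
patient=Diego: ✓ → 1
patient=Noor: ✗
patient=Uma: ✓ → 1
patient=Omar: ✓ → 1
patient=Rosa: ✓ → 1
patient=Eve: ✓ → 1
patient=Farah: ✓ → 1
patient=Xiu: ✓ → 1
patient=Wes: ✓ → 1
patient=Zane: ✗
patient=Vik: ✓ → 1
patient=Priya: ✓ → 1
patient=Alice: ✓ → 1
triage_count = COUNT(1, 1, 1, 1, 1, 1, 1, 1, 1, 1, 1) = 11
—
[triage_sum: triage >= 1 OR age >= 32]
patient=Diego: ✓ → 163
patient=Noor: ✓ → 80
patient=Uma: ✓ → 162
patient=Omar: ✓ → 105
patient=Rosa: ✓ → 148
patient=Eve: ✓ → 167
patient=Farah: ✓ → 178
patient=Xiu: ✓ → 153
patient=Wes: ✓ → 172
patient=Zane: ✓ → 102
patient=Vik: ✓ → 172
patient=Priya: ✓ → 128
patient=Alice: ✓ → 80
triage_sum = 163 + 80 + 162 + 105 + 148 + 167 + 178 + 153 + 172 + 102 + 172 + 128 + 80 = 1810

age_avg=165.6666666667, triage_count=11, triage_sum=1810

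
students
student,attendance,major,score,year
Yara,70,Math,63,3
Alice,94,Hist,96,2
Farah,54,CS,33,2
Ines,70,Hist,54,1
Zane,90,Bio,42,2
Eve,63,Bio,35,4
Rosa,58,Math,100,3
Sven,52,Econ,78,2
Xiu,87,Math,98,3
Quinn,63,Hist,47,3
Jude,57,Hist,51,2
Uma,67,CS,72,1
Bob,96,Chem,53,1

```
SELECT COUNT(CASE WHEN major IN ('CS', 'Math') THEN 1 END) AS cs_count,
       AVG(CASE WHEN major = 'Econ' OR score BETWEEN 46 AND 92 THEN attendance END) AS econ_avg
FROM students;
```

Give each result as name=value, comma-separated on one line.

[cs_count: major IN ('CS', 'Math')]
student=Yara: ✓ → 1
student=Alice: ✗
student=Farah: ✓ → 1
student=Ines: ✗
student=Zane: ✗
student=Eve: ✗
student=Rosa: ✓ → 1
student=Sven: ✗
student=Xiu: ✓ → 1
student=Quinn: ✗
student=Jude: ✗
student=Uma: ✓ → 1
student=Bob: ✗
cs_count = COUNT(1, 1, 1, 1, 1) = 5
—
[econ_avg: major = 'Econ' OR score BETWEEN 46 AND 92]
student=Yara: ✓ → 70
student=Alice: ✗
student=Farah: ✗
student=Ines: ✓ → 70
student=Zane: ✗
student=Eve: ✗
student=Rosa: ✗
student=Sven: ✓ → 52
student=Xiu: ✗
student=Quinn: ✓ → 63
student=Jude: ✓ → 57
student=Uma: ✓ → 67
student=Bob: ✓ → 96
econ_avg = (70 + 70 + 52 + 63 + 57 + 67 + 96) / 7 = 67.8571428571

cs_count=5, econ_avg=67.8571428571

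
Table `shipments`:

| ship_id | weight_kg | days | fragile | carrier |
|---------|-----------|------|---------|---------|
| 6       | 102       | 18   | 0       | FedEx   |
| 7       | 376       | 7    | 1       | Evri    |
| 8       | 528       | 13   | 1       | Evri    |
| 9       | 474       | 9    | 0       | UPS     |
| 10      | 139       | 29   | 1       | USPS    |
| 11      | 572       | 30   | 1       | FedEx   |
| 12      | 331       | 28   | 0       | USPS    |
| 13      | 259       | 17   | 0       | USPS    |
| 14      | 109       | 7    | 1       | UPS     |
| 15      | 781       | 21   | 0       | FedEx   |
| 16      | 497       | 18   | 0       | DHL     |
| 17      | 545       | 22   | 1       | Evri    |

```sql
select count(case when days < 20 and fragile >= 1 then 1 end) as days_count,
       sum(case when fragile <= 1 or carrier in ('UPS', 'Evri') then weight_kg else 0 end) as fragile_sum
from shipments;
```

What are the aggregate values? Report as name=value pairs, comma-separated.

days_count=3, fragile_sum=4713

[days_count: days < 20 and fragile >= 1]
ship_id=6: ✗
ship_id=7: ✓ → 1
ship_id=8: ✓ → 1
ship_id=9: ✗
ship_id=10: ✗
ship_id=11: ✗
ship_id=12: ✗
ship_id=13: ✗
ship_id=14: ✓ → 1
ship_id=15: ✗
ship_id=16: ✗
ship_id=17: ✗
days_count = COUNT(1, 1, 1) = 3
—
[fragile_sum: fragile <= 1 or carrier in ('UPS', 'Evri')]
ship_id=6: ✓ → 102
ship_id=7: ✓ → 376
ship_id=8: ✓ → 528
ship_id=9: ✓ → 474
ship_id=10: ✓ → 139
ship_id=11: ✓ → 572
ship_id=12: ✓ → 331
ship_id=13: ✓ → 259
ship_id=14: ✓ → 109
ship_id=15: ✓ → 781
ship_id=16: ✓ → 497
ship_id=17: ✓ → 545
fragile_sum = 102 + 376 + 528 + 474 + 139 + 572 + 331 + 259 + 109 + 781 + 497 + 545 = 4713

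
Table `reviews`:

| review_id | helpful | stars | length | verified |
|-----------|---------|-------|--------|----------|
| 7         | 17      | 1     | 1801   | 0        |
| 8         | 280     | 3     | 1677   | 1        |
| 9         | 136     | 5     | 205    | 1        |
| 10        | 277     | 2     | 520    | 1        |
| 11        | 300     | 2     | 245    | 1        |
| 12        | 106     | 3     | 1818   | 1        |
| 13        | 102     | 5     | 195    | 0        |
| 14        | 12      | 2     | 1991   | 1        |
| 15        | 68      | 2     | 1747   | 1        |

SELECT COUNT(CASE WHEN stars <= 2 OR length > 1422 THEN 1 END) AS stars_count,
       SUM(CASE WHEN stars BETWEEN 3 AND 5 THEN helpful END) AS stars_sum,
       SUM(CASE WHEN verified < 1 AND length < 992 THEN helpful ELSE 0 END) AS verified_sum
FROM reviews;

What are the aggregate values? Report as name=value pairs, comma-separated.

stars_count=7, stars_sum=624, verified_sum=102

[stars_count: stars <= 2 OR length > 1422]
review_id=7: ✓ → 1
review_id=8: ✓ → 1
review_id=9: ✗
review_id=10: ✓ → 1
review_id=11: ✓ → 1
review_id=12: ✓ → 1
review_id=13: ✗
review_id=14: ✓ → 1
review_id=15: ✓ → 1
stars_count = COUNT(1, 1, 1, 1, 1, 1, 1) = 7
—
[stars_sum: stars BETWEEN 3 AND 5]
review_id=7: ✗
review_id=8: ✓ → 280
review_id=9: ✓ → 136
review_id=10: ✗
review_id=11: ✗
review_id=12: ✓ → 106
review_id=13: ✓ → 102
review_id=14: ✗
review_id=15: ✗
stars_sum = 280 + 136 + 106 + 102 = 624
—
[verified_sum: verified < 1 AND length < 992]
review_id=7: ✗
review_id=8: ✗
review_id=9: ✗
review_id=10: ✗
review_id=11: ✗
review_id=12: ✗
review_id=13: ✓ → 102
review_id=14: ✗
review_id=15: ✗
verified_sum = 102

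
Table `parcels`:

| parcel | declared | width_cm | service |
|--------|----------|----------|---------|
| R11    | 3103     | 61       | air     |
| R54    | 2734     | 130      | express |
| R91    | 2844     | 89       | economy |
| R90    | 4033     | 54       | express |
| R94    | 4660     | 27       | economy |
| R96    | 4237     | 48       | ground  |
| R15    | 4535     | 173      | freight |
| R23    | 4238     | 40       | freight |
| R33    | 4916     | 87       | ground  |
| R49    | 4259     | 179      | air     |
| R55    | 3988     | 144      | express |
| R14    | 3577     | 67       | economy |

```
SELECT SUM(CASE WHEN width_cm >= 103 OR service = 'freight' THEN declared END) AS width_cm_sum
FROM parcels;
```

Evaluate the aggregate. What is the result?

parcel=R11: ✗
parcel=R54: ✓ → 2734
parcel=R91: ✗
parcel=R90: ✗
parcel=R94: ✗
parcel=R96: ✗
parcel=R15: ✓ → 4535
parcel=R23: ✓ → 4238
parcel=R33: ✗
parcel=R49: ✓ → 4259
parcel=R55: ✓ → 3988
parcel=R14: ✗
width_cm_sum = 2734 + 4535 + 4238 + 4259 + 3988 = 19754

19754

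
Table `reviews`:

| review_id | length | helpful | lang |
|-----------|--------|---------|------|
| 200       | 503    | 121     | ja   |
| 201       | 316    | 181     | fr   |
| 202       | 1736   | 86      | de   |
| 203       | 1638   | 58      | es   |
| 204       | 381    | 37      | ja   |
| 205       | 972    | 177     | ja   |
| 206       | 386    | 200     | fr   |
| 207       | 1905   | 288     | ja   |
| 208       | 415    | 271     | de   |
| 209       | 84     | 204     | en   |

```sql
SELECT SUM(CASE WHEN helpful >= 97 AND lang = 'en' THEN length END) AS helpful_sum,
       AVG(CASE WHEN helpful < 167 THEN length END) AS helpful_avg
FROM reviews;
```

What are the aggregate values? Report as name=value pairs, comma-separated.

[helpful_sum: helpful >= 97 AND lang = 'en']
review_id=200: ✗
review_id=201: ✗
review_id=202: ✗
review_id=203: ✗
review_id=204: ✗
review_id=205: ✗
review_id=206: ✗
review_id=207: ✗
review_id=208: ✗
review_id=209: ✓ → 84
helpful_sum = 84
—
[helpful_avg: helpful < 167]
review_id=200: ✓ → 503
review_id=201: ✗
review_id=202: ✓ → 1736
review_id=203: ✓ → 1638
review_id=204: ✓ → 381
review_id=205: ✗
review_id=206: ✗
review_id=207: ✗
review_id=208: ✗
review_id=209: ✗
helpful_avg = (503 + 1736 + 1638 + 381) / 4 = 1064.5

helpful_sum=84, helpful_avg=1064.5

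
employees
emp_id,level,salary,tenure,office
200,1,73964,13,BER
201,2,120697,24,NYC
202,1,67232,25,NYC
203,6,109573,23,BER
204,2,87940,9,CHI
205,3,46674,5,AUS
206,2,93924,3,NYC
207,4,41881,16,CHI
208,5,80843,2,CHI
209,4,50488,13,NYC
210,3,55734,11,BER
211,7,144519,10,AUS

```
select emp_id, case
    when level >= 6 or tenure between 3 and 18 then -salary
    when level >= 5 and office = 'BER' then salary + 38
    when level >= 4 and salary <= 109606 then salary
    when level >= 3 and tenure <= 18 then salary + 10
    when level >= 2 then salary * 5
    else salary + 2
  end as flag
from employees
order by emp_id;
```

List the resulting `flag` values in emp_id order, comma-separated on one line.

emp_id=200: level >= 6 or tenure between 3 and 18 → -73964
emp_id=201: level >= 2 → 603485
emp_id=202: ELSE → 67234
emp_id=203: level >= 6 or tenure between 3 and 18 → -109573
emp_id=204: level >= 6 or tenure between 3 and 18 → -87940
emp_id=205: level >= 6 or tenure between 3 and 18 → -46674
emp_id=206: level >= 6 or tenure between 3 and 18 → -93924
emp_id=207: level >= 6 or tenure between 3 and 18 → -41881
emp_id=208: level >= 4 and salary <= 109606 → 80843
emp_id=209: level >= 6 or tenure between 3 and 18 → -50488
emp_id=210: level >= 6 or tenure between 3 and 18 → -55734
emp_id=211: level >= 6 or tenure between 3 and 18 → -144519

-73964, 603485, 67234, -109573, -87940, -46674, -93924, -41881, 80843, -50488, -55734, -144519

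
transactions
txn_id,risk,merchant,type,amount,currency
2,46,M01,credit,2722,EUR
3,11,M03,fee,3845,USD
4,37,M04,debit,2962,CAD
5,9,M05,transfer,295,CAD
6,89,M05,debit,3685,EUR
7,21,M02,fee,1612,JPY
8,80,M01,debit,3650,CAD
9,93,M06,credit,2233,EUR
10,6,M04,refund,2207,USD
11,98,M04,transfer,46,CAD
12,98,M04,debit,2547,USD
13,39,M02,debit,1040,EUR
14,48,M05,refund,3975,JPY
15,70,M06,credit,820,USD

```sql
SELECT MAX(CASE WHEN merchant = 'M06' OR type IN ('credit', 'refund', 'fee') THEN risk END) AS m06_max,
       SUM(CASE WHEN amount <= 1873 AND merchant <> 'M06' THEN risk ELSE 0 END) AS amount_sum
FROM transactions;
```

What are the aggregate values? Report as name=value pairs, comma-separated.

m06_max=93, amount_sum=167

[m06_max: merchant = 'M06' OR type IN ('credit', 'refund', 'fee')]
txn_id=2: ✓ → 46
txn_id=3: ✓ → 11
txn_id=4: ✗
txn_id=5: ✗
txn_id=6: ✗
txn_id=7: ✓ → 21
txn_id=8: ✗
txn_id=9: ✓ → 93
txn_id=10: ✓ → 6
txn_id=11: ✗
txn_id=12: ✗
txn_id=13: ✗
txn_id=14: ✓ → 48
txn_id=15: ✓ → 70
m06_max = MAX(46, 11, 21, 93, 6, 48, 70) = 93
—
[amount_sum: amount <= 1873 AND merchant <> 'M06']
txn_id=2: ✗
txn_id=3: ✗
txn_id=4: ✗
txn_id=5: ✓ → 9
txn_id=6: ✗
txn_id=7: ✓ → 21
txn_id=8: ✗
txn_id=9: ✗
txn_id=10: ✗
txn_id=11: ✓ → 98
txn_id=12: ✗
txn_id=13: ✓ → 39
txn_id=14: ✗
txn_id=15: ✗
amount_sum = 9 + 21 + 98 + 39 = 167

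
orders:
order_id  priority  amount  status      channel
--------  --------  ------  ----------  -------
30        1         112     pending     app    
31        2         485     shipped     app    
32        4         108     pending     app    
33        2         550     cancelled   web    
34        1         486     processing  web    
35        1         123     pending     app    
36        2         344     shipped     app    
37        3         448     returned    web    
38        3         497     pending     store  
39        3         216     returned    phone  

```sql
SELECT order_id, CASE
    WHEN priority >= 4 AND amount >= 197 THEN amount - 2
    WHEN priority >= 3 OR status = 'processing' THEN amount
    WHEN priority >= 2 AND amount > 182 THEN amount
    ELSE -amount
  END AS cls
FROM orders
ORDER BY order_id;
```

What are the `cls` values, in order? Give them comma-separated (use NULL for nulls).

order_id=30: ELSE → -112
order_id=31: priority >= 2 AND amount > 182 → 485
order_id=32: priority >= 3 OR status = 'processing' → 108
order_id=33: priority >= 2 AND amount > 182 → 550
order_id=34: priority >= 3 OR status = 'processing' → 486
order_id=35: ELSE → -123
order_id=36: priority >= 2 AND amount > 182 → 344
order_id=37: priority >= 3 OR status = 'processing' → 448
order_id=38: priority >= 3 OR status = 'processing' → 497
order_id=39: priority >= 3 OR status = 'processing' → 216

-112, 485, 108, 550, 486, -123, 344, 448, 497, 216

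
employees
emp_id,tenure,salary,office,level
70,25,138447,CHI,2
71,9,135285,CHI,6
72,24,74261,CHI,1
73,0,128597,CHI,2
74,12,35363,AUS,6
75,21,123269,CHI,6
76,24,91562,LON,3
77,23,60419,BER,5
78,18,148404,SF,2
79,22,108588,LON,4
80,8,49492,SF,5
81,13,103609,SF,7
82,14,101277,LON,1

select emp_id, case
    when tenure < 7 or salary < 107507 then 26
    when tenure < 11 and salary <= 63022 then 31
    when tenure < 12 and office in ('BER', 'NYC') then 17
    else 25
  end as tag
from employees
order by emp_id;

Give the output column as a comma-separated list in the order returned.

emp_id=70: ELSE → 25
emp_id=71: ELSE → 25
emp_id=72: tenure < 7 or salary < 107507 → 26
emp_id=73: tenure < 7 or salary < 107507 → 26
emp_id=74: tenure < 7 or salary < 107507 → 26
emp_id=75: ELSE → 25
emp_id=76: tenure < 7 or salary < 107507 → 26
emp_id=77: tenure < 7 or salary < 107507 → 26
emp_id=78: ELSE → 25
emp_id=79: ELSE → 25
emp_id=80: tenure < 7 or salary < 107507 → 26
emp_id=81: tenure < 7 or salary < 107507 → 26
emp_id=82: tenure < 7 or salary < 107507 → 26

25, 25, 26, 26, 26, 25, 26, 26, 25, 25, 26, 26, 26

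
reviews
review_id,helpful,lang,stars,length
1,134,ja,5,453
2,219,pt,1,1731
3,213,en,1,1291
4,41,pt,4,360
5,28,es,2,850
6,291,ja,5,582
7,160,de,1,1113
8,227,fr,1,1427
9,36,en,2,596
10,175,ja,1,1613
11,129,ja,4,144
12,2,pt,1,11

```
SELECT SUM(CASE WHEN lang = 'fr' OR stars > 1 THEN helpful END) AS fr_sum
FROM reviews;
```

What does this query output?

review_id=1: ✓ → 134
review_id=2: ✗
review_id=3: ✗
review_id=4: ✓ → 41
review_id=5: ✓ → 28
review_id=6: ✓ → 291
review_id=7: ✗
review_id=8: ✓ → 227
review_id=9: ✓ → 36
review_id=10: ✗
review_id=11: ✓ → 129
review_id=12: ✗
fr_sum = 134 + 41 + 28 + 291 + 227 + 36 + 129 = 886

886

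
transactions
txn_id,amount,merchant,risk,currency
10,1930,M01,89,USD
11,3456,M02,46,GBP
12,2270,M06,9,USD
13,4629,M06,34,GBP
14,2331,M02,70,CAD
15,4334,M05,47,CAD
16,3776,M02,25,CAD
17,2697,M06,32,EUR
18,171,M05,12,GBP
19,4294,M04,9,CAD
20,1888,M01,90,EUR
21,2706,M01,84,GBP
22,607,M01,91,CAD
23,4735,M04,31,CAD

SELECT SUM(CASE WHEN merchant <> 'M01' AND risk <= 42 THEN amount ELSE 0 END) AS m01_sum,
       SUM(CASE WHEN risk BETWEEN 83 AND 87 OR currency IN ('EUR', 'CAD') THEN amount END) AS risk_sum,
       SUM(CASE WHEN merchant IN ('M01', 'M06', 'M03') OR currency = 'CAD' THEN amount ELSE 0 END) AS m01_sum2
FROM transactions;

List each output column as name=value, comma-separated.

m01_sum=22572, risk_sum=27368, m01_sum2=36197

[m01_sum: merchant <> 'M01' AND risk <= 42]
txn_id=10: ✗
txn_id=11: ✗
txn_id=12: ✓ → 2270
txn_id=13: ✓ → 4629
txn_id=14: ✗
txn_id=15: ✗
txn_id=16: ✓ → 3776
txn_id=17: ✓ → 2697
txn_id=18: ✓ → 171
txn_id=19: ✓ → 4294
txn_id=20: ✗
txn_id=21: ✗
txn_id=22: ✗
txn_id=23: ✓ → 4735
m01_sum = 2270 + 4629 + 3776 + 2697 + 171 + 4294 + 4735 = 22572
—
[risk_sum: risk BETWEEN 83 AND 87 OR currency IN ('EUR', 'CAD')]
txn_id=10: ✗
txn_id=11: ✗
txn_id=12: ✗
txn_id=13: ✗
txn_id=14: ✓ → 2331
txn_id=15: ✓ → 4334
txn_id=16: ✓ → 3776
txn_id=17: ✓ → 2697
txn_id=18: ✗
txn_id=19: ✓ → 4294
txn_id=20: ✓ → 1888
txn_id=21: ✓ → 2706
txn_id=22: ✓ → 607
txn_id=23: ✓ → 4735
risk_sum = 2331 + 4334 + 3776 + 2697 + 4294 + 1888 + 2706 + 607 + 4735 = 27368
—
[m01_sum2: merchant IN ('M01', 'M06', 'M03') OR currency = 'CAD']
txn_id=10: ✓ → 1930
txn_id=11: ✗
txn_id=12: ✓ → 2270
txn_id=13: ✓ → 4629
txn_id=14: ✓ → 2331
txn_id=15: ✓ → 4334
txn_id=16: ✓ → 3776
txn_id=17: ✓ → 2697
txn_id=18: ✗
txn_id=19: ✓ → 4294
txn_id=20: ✓ → 1888
txn_id=21: ✓ → 2706
txn_id=22: ✓ → 607
txn_id=23: ✓ → 4735
m01_sum2 = 1930 + 2270 + 4629 + 2331 + 4334 + 3776 + 2697 + 4294 + 1888 + 2706 + 607 + 4735 = 36197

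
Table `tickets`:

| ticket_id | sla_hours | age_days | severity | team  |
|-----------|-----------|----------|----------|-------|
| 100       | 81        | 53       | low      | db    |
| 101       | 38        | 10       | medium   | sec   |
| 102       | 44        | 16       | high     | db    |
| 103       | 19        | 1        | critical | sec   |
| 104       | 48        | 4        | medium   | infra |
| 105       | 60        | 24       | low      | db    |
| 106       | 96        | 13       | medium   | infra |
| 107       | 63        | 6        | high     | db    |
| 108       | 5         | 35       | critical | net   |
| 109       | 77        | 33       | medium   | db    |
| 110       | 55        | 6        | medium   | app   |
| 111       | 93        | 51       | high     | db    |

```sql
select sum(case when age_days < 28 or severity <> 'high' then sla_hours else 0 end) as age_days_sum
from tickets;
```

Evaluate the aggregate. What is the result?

586

ticket_id=100: ✓ → 81
ticket_id=101: ✓ → 38
ticket_id=102: ✓ → 44
ticket_id=103: ✓ → 19
ticket_id=104: ✓ → 48
ticket_id=105: ✓ → 60
ticket_id=106: ✓ → 96
ticket_id=107: ✓ → 63
ticket_id=108: ✓ → 5
ticket_id=109: ✓ → 77
ticket_id=110: ✓ → 55
ticket_id=111: ✗
age_days_sum = 81 + 38 + 44 + 19 + 48 + 60 + 96 + 63 + 5 + 77 + 55 = 586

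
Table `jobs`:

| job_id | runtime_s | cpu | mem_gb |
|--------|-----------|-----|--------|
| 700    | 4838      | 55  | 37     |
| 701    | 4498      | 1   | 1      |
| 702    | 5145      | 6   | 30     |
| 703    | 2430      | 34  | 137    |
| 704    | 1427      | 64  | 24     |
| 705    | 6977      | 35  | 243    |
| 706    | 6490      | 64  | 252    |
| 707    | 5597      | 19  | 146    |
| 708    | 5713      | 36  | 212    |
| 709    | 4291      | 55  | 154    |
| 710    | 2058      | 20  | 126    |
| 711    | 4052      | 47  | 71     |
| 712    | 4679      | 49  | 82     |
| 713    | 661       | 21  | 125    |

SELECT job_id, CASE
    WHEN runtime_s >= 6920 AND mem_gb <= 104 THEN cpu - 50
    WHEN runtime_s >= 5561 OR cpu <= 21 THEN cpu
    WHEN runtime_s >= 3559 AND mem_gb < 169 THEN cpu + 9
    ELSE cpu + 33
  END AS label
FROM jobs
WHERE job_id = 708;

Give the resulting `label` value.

36

job_id = 708: runtime_s=5713, cpu=36, mem_gb=212.
runtime_s >= 6920 AND mem_gb <= 104 → false
runtime_s >= 5561 OR cpu <= 21 → true → 36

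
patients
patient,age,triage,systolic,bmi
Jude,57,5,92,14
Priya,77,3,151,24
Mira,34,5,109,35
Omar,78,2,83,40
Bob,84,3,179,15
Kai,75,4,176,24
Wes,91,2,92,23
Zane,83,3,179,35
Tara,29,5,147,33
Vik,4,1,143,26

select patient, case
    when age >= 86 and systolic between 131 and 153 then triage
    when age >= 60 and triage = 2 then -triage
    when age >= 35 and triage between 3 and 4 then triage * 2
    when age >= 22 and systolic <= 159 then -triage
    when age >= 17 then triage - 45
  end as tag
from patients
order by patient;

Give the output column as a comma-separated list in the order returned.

patient=Bob: age >= 35 and triage between 3 and 4 → 6
patient=Jude: age >= 22 and systolic <= 159 → -5
patient=Kai: age >= 35 and triage between 3 and 4 → 8
patient=Mira: age >= 22 and systolic <= 159 → -5
patient=Omar: age >= 60 and triage = 2 → -2
patient=Priya: age >= 35 and triage between 3 and 4 → 6
patient=Tara: age >= 22 and systolic <= 159 → -5
patient=Vik: (no match → NULL) → NULL
patient=Wes: age >= 60 and triage = 2 → -2
patient=Zane: age >= 35 and triage between 3 and 4 → 6

6, -5, 8, -5, -2, 6, -5, NULL, -2, 6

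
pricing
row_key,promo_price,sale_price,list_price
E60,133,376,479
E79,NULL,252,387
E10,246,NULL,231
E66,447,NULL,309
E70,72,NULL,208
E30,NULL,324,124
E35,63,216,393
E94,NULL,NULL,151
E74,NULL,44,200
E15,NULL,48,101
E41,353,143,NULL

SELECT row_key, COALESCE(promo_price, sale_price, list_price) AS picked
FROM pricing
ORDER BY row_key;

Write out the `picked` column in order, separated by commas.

246, 48, 324, 63, 353, 133, 447, 72, 44, 252, 151

row_key=E10: promo_price=246 → 246
row_key=E15: promo_price=NULL, sale_price=48 → 48
row_key=E30: promo_price=NULL, sale_price=324 → 324
row_key=E35: promo_price=63 → 63
row_key=E41: promo_price=353 → 353
row_key=E60: promo_price=133 → 133
row_key=E66: promo_price=447 → 447
row_key=E70: promo_price=72 → 72
row_key=E74: promo_price=NULL, sale_price=44 → 44
row_key=E79: promo_price=NULL, sale_price=252 → 252
row_key=E94: promo_price=NULL, sale_price=NULL, list_price=151 → 151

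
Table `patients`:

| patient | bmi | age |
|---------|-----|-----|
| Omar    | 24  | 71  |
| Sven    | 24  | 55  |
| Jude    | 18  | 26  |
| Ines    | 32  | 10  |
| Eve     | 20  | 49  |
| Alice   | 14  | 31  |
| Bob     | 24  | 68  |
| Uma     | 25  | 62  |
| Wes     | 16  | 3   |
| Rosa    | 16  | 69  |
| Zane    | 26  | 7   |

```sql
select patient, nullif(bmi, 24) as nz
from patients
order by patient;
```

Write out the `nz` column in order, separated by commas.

14, NULL, 20, 32, 18, NULL, 16, NULL, 25, 16, 26

patient=Alice: bmi=14 vs 24: differ → 14
patient=Bob: bmi=24 vs 24: equal → NULL
patient=Eve: bmi=20 vs 24: differ → 20
patient=Ines: bmi=32 vs 24: differ → 32
patient=Jude: bmi=18 vs 24: differ → 18
patient=Omar: bmi=24 vs 24: equal → NULL
patient=Rosa: bmi=16 vs 24: differ → 16
patient=Sven: bmi=24 vs 24: equal → NULL
patient=Uma: bmi=25 vs 24: differ → 25
patient=Wes: bmi=16 vs 24: differ → 16
patient=Zane: bmi=26 vs 24: differ → 26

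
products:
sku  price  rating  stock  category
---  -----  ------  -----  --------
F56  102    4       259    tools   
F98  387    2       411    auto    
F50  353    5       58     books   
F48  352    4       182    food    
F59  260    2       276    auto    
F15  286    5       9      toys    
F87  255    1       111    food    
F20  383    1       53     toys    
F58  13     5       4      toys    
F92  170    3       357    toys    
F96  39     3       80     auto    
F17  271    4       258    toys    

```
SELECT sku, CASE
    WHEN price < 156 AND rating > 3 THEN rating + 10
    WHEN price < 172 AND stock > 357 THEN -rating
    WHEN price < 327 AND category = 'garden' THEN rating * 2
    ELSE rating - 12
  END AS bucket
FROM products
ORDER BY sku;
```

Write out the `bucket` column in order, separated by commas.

-7, -8, -11, -8, -7, 14, 15, -10, -11, -9, -9, -10

sku=F15: ELSE → -7
sku=F17: ELSE → -8
sku=F20: ELSE → -11
sku=F48: ELSE → -8
sku=F50: ELSE → -7
sku=F56: price < 156 AND rating > 3 → 14
sku=F58: price < 156 AND rating > 3 → 15
sku=F59: ELSE → -10
sku=F87: ELSE → -11
sku=F92: ELSE → -9
sku=F96: ELSE → -9
sku=F98: ELSE → -10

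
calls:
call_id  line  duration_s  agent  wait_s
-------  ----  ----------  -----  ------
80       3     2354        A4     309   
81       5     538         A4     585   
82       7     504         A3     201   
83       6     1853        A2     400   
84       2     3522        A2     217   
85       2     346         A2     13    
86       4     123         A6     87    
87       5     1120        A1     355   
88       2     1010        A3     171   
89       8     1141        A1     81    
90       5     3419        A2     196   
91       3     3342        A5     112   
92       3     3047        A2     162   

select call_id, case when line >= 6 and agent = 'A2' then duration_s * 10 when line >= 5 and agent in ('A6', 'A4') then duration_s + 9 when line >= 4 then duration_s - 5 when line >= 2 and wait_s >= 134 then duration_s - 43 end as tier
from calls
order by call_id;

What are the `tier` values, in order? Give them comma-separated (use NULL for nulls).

call_id=80: line >= 2 and wait_s >= 134 → 2311
call_id=81: line >= 5 and agent in ('A6', 'A4') → 547
call_id=82: line >= 4 → 499
call_id=83: line >= 6 and agent = 'A2' → 18530
call_id=84: line >= 2 and wait_s >= 134 → 3479
call_id=85: (no match → NULL) → NULL
call_id=86: line >= 4 → 118
call_id=87: line >= 4 → 1115
call_id=88: line >= 2 and wait_s >= 134 → 967
call_id=89: line >= 4 → 1136
call_id=90: line >= 4 → 3414
call_id=91: (no match → NULL) → NULL
call_id=92: line >= 2 and wait_s >= 134 → 3004

2311, 547, 499, 18530, 3479, NULL, 118, 1115, 967, 1136, 3414, NULL, 3004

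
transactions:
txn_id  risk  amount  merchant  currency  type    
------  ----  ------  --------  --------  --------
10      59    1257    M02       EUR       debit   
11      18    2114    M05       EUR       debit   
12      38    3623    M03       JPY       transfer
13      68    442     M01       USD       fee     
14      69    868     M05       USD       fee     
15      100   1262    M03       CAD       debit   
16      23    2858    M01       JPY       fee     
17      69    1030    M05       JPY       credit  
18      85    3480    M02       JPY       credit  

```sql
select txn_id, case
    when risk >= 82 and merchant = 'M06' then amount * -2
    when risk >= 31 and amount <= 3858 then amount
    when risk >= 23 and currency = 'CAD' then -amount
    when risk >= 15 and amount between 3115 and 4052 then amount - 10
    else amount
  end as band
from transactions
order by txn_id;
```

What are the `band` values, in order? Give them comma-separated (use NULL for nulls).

txn_id=10: risk >= 31 and amount <= 3858 → 1257
txn_id=11: ELSE → 2114
txn_id=12: risk >= 31 and amount <= 3858 → 3623
txn_id=13: risk >= 31 and amount <= 3858 → 442
txn_id=14: risk >= 31 and amount <= 3858 → 868
txn_id=15: risk >= 31 and amount <= 3858 → 1262
txn_id=16: ELSE → 2858
txn_id=17: risk >= 31 and amount <= 3858 → 1030
txn_id=18: risk >= 31 and amount <= 3858 → 3480

1257, 2114, 3623, 442, 868, 1262, 2858, 1030, 3480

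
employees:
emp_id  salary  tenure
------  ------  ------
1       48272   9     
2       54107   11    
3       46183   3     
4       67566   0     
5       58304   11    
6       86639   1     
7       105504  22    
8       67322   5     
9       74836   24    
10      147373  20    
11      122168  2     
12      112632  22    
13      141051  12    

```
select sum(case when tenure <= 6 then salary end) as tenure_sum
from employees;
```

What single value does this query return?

emp_id=1: ✗
emp_id=2: ✗
emp_id=3: ✓ → 46183
emp_id=4: ✓ → 67566
emp_id=5: ✗
emp_id=6: ✓ → 86639
emp_id=7: ✗
emp_id=8: ✓ → 67322
emp_id=9: ✗
emp_id=10: ✗
emp_id=11: ✓ → 122168
emp_id=12: ✗
emp_id=13: ✗
tenure_sum = 46183 + 67566 + 86639 + 67322 + 122168 = 389878

389878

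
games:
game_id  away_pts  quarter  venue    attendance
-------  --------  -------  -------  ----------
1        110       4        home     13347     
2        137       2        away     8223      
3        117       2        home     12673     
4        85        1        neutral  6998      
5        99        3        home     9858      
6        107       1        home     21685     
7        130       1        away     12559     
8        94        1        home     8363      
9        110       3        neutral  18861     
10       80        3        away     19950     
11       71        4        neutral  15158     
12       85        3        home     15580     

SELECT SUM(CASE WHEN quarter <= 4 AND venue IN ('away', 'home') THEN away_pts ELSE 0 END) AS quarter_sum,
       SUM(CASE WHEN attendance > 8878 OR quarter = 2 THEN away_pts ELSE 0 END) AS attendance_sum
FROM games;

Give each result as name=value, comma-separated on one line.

quarter_sum=959, attendance_sum=1046

[quarter_sum: quarter <= 4 AND venue IN ('away', 'home')]
game_id=1: ✓ → 110
game_id=2: ✓ → 137
game_id=3: ✓ → 117
game_id=4: ✗
game_id=5: ✓ → 99
game_id=6: ✓ → 107
game_id=7: ✓ → 130
game_id=8: ✓ → 94
game_id=9: ✗
game_id=10: ✓ → 80
game_id=11: ✗
game_id=12: ✓ → 85
quarter_sum = 110 + 137 + 117 + 99 + 107 + 130 + 94 + 80 + 85 = 959
—
[attendance_sum: attendance > 8878 OR quarter = 2]
game_id=1: ✓ → 110
game_id=2: ✓ → 137
game_id=3: ✓ → 117
game_id=4: ✗
game_id=5: ✓ → 99
game_id=6: ✓ → 107
game_id=7: ✓ → 130
game_id=8: ✗
game_id=9: ✓ → 110
game_id=10: ✓ → 80
game_id=11: ✓ → 71
game_id=12: ✓ → 85
attendance_sum = 110 + 137 + 117 + 99 + 107 + 130 + 110 + 80 + 71 + 85 = 1046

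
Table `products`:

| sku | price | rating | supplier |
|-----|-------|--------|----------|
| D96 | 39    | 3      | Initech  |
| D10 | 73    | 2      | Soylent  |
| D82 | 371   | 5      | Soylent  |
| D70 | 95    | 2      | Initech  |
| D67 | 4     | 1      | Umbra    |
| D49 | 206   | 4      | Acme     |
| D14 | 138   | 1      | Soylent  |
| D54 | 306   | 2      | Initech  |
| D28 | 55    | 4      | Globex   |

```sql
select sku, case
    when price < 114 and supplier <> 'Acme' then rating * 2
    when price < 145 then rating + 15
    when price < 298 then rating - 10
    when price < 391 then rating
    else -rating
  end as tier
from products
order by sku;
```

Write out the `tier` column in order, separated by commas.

4, 16, 8, -6, 2, 2, 4, 5, 6

sku=D10: price < 114 and supplier <> 'Acme' → 4
sku=D14: price < 145 → 16
sku=D28: price < 114 and supplier <> 'Acme' → 8
sku=D49: price < 298 → -6
sku=D54: price < 391 → 2
sku=D67: price < 114 and supplier <> 'Acme' → 2
sku=D70: price < 114 and supplier <> 'Acme' → 4
sku=D82: price < 391 → 5
sku=D96: price < 114 and supplier <> 'Acme' → 6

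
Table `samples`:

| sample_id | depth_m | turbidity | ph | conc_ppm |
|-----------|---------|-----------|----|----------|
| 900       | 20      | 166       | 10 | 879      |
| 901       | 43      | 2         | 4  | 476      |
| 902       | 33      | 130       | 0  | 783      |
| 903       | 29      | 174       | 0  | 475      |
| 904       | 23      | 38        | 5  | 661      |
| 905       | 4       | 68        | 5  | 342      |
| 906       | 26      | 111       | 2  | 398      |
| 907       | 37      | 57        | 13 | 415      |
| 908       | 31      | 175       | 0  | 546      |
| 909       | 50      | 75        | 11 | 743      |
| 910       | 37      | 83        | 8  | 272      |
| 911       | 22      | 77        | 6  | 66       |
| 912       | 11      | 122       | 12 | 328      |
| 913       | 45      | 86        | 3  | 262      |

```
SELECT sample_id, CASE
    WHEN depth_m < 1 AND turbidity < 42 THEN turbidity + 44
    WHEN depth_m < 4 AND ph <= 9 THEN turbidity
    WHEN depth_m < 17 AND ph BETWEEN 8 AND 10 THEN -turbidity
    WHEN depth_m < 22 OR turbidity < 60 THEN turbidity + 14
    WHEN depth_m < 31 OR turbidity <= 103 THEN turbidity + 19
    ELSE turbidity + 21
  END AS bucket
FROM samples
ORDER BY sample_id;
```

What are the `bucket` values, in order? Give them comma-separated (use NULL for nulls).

180, 16, 151, 193, 52, 82, 130, 71, 196, 94, 102, 96, 136, 105

sample_id=900: depth_m < 22 OR turbidity < 60 → 180
sample_id=901: depth_m < 22 OR turbidity < 60 → 16
sample_id=902: ELSE → 151
sample_id=903: depth_m < 31 OR turbidity <= 103 → 193
sample_id=904: depth_m < 22 OR turbidity < 60 → 52
sample_id=905: depth_m < 22 OR turbidity < 60 → 82
sample_id=906: depth_m < 31 OR turbidity <= 103 → 130
sample_id=907: depth_m < 22 OR turbidity < 60 → 71
sample_id=908: ELSE → 196
sample_id=909: depth_m < 31 OR turbidity <= 103 → 94
sample_id=910: depth_m < 31 OR turbidity <= 103 → 102
sample_id=911: depth_m < 31 OR turbidity <= 103 → 96
sample_id=912: depth_m < 22 OR turbidity < 60 → 136
sample_id=913: depth_m < 31 OR turbidity <= 103 → 105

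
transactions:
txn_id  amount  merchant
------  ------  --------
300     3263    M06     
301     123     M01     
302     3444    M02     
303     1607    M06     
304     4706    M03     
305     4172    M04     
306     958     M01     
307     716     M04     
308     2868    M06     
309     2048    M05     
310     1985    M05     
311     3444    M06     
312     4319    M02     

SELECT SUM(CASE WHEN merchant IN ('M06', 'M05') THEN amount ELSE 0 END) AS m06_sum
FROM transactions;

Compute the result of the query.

txn_id=300: ✓ → 3263
txn_id=301: ✗
txn_id=302: ✗
txn_id=303: ✓ → 1607
txn_id=304: ✗
txn_id=305: ✗
txn_id=306: ✗
txn_id=307: ✗
txn_id=308: ✓ → 2868
txn_id=309: ✓ → 2048
txn_id=310: ✓ → 1985
txn_id=311: ✓ → 3444
txn_id=312: ✗
m06_sum = 3263 + 1607 + 2868 + 2048 + 1985 + 3444 = 15215

15215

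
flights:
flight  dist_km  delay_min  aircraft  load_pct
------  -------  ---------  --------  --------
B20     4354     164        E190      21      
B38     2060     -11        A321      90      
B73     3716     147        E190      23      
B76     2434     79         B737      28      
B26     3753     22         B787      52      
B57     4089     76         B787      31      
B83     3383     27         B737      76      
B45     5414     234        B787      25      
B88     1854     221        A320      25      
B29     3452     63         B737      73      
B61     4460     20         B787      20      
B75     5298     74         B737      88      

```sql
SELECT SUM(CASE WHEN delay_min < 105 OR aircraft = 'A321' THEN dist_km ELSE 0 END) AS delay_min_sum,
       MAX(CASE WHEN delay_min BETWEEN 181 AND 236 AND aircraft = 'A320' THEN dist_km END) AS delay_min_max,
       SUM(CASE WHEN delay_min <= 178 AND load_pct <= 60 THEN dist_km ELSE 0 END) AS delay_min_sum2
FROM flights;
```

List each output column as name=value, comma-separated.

[delay_min_sum: delay_min < 105 OR aircraft = 'A321']
flight=B20: ✗
flight=B38: ✓ → 2060
flight=B73: ✗
flight=B76: ✓ → 2434
flight=B26: ✓ → 3753
flight=B57: ✓ → 4089
flight=B83: ✓ → 3383
flight=B45: ✗
flight=B88: ✗
flight=B29: ✓ → 3452
flight=B61: ✓ → 4460
flight=B75: ✓ → 5298
delay_min_sum = 2060 + 2434 + 3753 + 4089 + 3383 + 3452 + 4460 + 5298 = 28929
—
[delay_min_max: delay_min BETWEEN 181 AND 236 AND aircraft = 'A320']
flight=B20: ✗
flight=B38: ✗
flight=B73: ✗
flight=B76: ✗
flight=B26: ✗
flight=B57: ✗
flight=B83: ✗
flight=B45: ✗
flight=B88: ✓ → 1854
flight=B29: ✗
flight=B61: ✗
flight=B75: ✗
delay_min_max = MAX(1854) = 1854
—
[delay_min_sum2: delay_min <= 178 AND load_pct <= 60]
flight=B20: ✓ → 4354
flight=B38: ✗
flight=B73: ✓ → 3716
flight=B76: ✓ → 2434
flight=B26: ✓ → 3753
flight=B57: ✓ → 4089
flight=B83: ✗
flight=B45: ✗
flight=B88: ✗
flight=B29: ✗
flight=B61: ✓ → 4460
flight=B75: ✗
delay_min_sum2 = 4354 + 3716 + 2434 + 3753 + 4089 + 4460 = 22806

delay_min_sum=28929, delay_min_max=1854, delay_min_sum2=22806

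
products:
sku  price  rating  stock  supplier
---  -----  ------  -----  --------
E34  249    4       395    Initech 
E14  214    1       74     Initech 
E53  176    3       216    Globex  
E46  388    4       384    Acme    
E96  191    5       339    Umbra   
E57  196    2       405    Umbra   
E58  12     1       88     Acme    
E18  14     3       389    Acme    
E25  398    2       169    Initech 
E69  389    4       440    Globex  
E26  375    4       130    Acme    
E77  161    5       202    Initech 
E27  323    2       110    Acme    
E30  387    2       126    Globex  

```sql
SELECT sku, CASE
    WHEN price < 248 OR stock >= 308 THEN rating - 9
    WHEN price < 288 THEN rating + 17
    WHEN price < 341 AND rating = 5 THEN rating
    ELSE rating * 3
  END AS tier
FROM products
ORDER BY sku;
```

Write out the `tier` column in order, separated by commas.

sku=E14: price < 248 OR stock >= 308 → -8
sku=E18: price < 248 OR stock >= 308 → -6
sku=E25: ELSE → 6
sku=E26: ELSE → 12
sku=E27: ELSE → 6
sku=E30: ELSE → 6
sku=E34: price < 248 OR stock >= 308 → -5
sku=E46: price < 248 OR stock >= 308 → -5
sku=E53: price < 248 OR stock >= 308 → -6
sku=E57: price < 248 OR stock >= 308 → -7
sku=E58: price < 248 OR stock >= 308 → -8
sku=E69: price < 248 OR stock >= 308 → -5
sku=E77: price < 248 OR stock >= 308 → -4
sku=E96: price < 248 OR stock >= 308 → -4

-8, -6, 6, 12, 6, 6, -5, -5, -6, -7, -8, -5, -4, -4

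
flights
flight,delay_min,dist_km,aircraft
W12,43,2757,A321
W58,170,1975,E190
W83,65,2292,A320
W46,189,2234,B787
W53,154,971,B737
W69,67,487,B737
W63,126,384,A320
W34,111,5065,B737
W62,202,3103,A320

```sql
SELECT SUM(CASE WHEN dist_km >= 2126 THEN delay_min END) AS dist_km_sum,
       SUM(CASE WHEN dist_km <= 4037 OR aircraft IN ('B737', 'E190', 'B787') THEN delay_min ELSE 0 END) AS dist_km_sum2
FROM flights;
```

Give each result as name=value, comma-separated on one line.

[dist_km_sum: dist_km >= 2126]
flight=W12: ✓ → 43
flight=W58: ✗
flight=W83: ✓ → 65
flight=W46: ✓ → 189
flight=W53: ✗
flight=W69: ✗
flight=W63: ✗
flight=W34: ✓ → 111
flight=W62: ✓ → 202
dist_km_sum = 43 + 65 + 189 + 111 + 202 = 610
—
[dist_km_sum2: dist_km <= 4037 OR aircraft IN ('B737', 'E190', 'B787')]
flight=W12: ✓ → 43
flight=W58: ✓ → 170
flight=W83: ✓ → 65
flight=W46: ✓ → 189
flight=W53: ✓ → 154
flight=W69: ✓ → 67
flight=W63: ✓ → 126
flight=W34: ✓ → 111
flight=W62: ✓ → 202
dist_km_sum2 = 43 + 170 + 65 + 189 + 154 + 67 + 126 + 111 + 202 = 1127

dist_km_sum=610, dist_km_sum2=1127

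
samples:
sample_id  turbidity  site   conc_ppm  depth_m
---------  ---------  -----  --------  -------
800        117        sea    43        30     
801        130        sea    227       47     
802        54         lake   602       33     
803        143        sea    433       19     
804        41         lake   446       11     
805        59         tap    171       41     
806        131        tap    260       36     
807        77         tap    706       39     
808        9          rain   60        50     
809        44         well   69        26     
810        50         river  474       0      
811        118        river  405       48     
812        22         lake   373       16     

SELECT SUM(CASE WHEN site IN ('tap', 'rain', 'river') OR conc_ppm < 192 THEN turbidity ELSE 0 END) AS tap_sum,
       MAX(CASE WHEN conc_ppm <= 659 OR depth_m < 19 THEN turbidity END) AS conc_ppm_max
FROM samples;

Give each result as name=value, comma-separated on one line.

[tap_sum: site IN ('tap', 'rain', 'river') OR conc_ppm < 192]
sample_id=800: ✓ → 117
sample_id=801: ✗
sample_id=802: ✗
sample_id=803: ✗
sample_id=804: ✗
sample_id=805: ✓ → 59
sample_id=806: ✓ → 131
sample_id=807: ✓ → 77
sample_id=808: ✓ → 9
sample_id=809: ✓ → 44
sample_id=810: ✓ → 50
sample_id=811: ✓ → 118
sample_id=812: ✗
tap_sum = 117 + 59 + 131 + 77 + 9 + 44 + 50 + 118 = 605
—
[conc_ppm_max: conc_ppm <= 659 OR depth_m < 19]
sample_id=800: ✓ → 117
sample_id=801: ✓ → 130
sample_id=802: ✓ → 54
sample_id=803: ✓ → 143
sample_id=804: ✓ → 41
sample_id=805: ✓ → 59
sample_id=806: ✓ → 131
sample_id=807: ✗
sample_id=808: ✓ → 9
sample_id=809: ✓ → 44
sample_id=810: ✓ → 50
sample_id=811: ✓ → 118
sample_id=812: ✓ → 22
conc_ppm_max = MAX(117, 130, 54, 143, 41, 59, 131, 9, 44, 50, 118, 22) = 143

tap_sum=605, conc_ppm_max=143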